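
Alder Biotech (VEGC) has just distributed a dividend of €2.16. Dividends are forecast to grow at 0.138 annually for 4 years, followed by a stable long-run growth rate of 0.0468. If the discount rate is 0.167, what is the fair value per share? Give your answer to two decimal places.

Two-stage DDM. Project D₁…D_4 at 0.138, terminal growth 0.0468, discount at r = 0.167.
D_1 = 2.4581
D_2 = 2.7973
D_3 = 3.1833
D_4 = 3.6226
Terminal value at t=4: TV = D_5/(r−g) = 3.7922/(0.167−0.0468) = 31.5487
P₀ = 2.4581/(1+0.167)^1 + 2.7973/(1+0.167)^2 + 3.1833/(1+0.167)^3 + 3.6226/(1+0.167)^4 + 31.5487/(1+0.167)^4 = 25.1262

€25.13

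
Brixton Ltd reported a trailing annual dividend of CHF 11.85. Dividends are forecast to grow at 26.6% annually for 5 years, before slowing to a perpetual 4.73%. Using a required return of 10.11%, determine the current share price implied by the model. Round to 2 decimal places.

CHF 555.31

Two-stage DDM. Project D₁…D_5 at 0.266, terminal growth 0.0473, discount at r = 0.1011.
D_1 = 15.0021
D_2 = 18.9927
D_3 = 24.0447
D_4 = 30.4406
D_5 = 38.5378
Terminal value at t=5: TV = D_6/(r−g) = 40.3606/(0.1011−0.0473) = 750.1977
P₀ = 15.0021/(1+0.1011)^1 + 18.9927/(1+0.1011)^2 + 24.0447/(1+0.1011)^3 + 30.4406/(1+0.1011)^4 + 38.5378/(1+0.1011)^5 + 750.1977/(1+0.1011)^5 = 555.3104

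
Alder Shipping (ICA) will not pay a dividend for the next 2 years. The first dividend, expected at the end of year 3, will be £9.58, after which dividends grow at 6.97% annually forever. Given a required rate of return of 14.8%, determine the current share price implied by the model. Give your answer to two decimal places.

£92.84

Deferred-dividend DDM. At t=2 the remaining stream is a growing perpetuity with first payment D_3 = 9.58.
V_2 = D_3/(r−g) = 9.58/(0.148−0.0697) = 122.3499
P₀ = V_2/(1+r)^2 = 122.3499/(1+0.148)^2 = 92.8368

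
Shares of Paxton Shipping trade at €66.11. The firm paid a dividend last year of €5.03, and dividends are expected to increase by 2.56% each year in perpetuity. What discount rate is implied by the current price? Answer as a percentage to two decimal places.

Rearranging the constant-growth DDM: r = D₁/P₀ + g.
D₁ = 5.03 × (1 + 0.0256) = 5.1588.
r = 5.1588 / 66.11 + 0.0256 = 0.07803 + 0.0256 = 0.10363

10.36%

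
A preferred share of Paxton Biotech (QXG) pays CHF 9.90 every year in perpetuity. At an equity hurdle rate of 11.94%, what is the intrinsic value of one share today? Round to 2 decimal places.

CHF 82.91

Zero-growth DDM (perpetuity): P₀ = D/r = 9.90 / 0.1194 = 82.9146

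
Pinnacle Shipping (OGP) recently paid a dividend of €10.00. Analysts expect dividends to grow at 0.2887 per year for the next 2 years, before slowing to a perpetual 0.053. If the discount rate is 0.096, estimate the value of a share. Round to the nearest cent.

Two-stage DDM. Project D₁…D_2 at 0.2887, terminal growth 0.053, discount at r = 0.096.
D_1 = 12.8870
D_2 = 16.6075
Terminal value at t=2: TV = D_3/(r−g) = 17.4877/(0.096−0.053) = 406.6901
P₀ = 12.8870/(1+0.096)^1 + 16.6075/(1+0.096)^2 + 406.6901/(1+0.096)^2 = 364.1491

€364.15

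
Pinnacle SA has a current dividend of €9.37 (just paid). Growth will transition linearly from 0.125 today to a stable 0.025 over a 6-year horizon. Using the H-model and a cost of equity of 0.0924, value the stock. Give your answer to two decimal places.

€184.20

H-model: P₀ = D₀[(1+g_L) + H(g_S−g_L)]/(r−g_L), with H = 6/2 = 3.
P₀ = 9.37 × [(1+0.025) + 3×(0.125−0.025)] / (0.0924−0.025)
   = 9.37 × 1.3250 / 0.0674 = 184.2025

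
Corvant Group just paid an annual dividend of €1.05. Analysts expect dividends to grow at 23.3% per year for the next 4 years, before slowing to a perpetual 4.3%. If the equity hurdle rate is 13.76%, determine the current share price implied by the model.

€21.13

Two-stage DDM. Project D₁…D_4 at 0.233, terminal growth 0.043, discount at r = 0.1376.
D_1 = 1.2947
D_2 = 1.5963
D_3 = 1.9682
D_4 = 2.4268
Terminal value at t=4: TV = D_5/(r−g) = 2.5312/(0.1376−0.043) = 26.7568
P₀ = 1.2947/(1+0.1376)^1 + 1.5963/(1+0.1376)^2 + 1.9682/(1+0.1376)^3 + 2.4268/(1+0.1376)^4 + 26.7568/(1+0.1376)^4 = 21.1338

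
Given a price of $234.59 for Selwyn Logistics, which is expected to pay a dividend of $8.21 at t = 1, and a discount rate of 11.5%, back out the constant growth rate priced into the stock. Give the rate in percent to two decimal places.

8.00%

From P₀ = D₁/(r − g), the implied growth is g = r − D₁/P₀.
g = 0.115 − 8.21/234.59 = 0.115 − 0.03500 = 0.08000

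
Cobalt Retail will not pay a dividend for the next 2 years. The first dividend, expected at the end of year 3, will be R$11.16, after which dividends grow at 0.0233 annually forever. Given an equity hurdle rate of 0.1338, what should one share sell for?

Deferred-dividend DDM. At t=2 the remaining stream is a growing perpetuity with first payment D_3 = 11.16.
V_2 = D_3/(r−g) = 11.16/(0.1338−0.0233) = 100.9955
P₀ = V_2/(1+r)^2 = 100.9955/(1+0.1338)^2 = 78.5650

R$78.56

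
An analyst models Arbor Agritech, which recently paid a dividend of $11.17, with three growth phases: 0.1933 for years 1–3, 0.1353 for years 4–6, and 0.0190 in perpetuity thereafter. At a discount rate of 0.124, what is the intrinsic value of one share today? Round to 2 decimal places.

$212.39

Three-stage DDM. Project D₁…D_6; terminal Gordon value at t=6 with g = 0.019; discount at r = 0.124.
D_1 = 13.3292
D_2 = 15.9057
D_3 = 18.9803
D_4 = 21.5483
D_5 = 24.4638
D_6 = 27.7737
TV_6 = 28.3014/(0.124−0.019) = 269.5373
P₀ = Σ Dₜ/(1+r)ᵗ + TV_6/(1+r)^6 = 212.3904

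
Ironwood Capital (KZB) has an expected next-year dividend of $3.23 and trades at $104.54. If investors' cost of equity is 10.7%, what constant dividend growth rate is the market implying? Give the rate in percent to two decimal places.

From P₀ = D₁/(r − g), the implied growth is g = r − D₁/P₀.
g = 0.107 − 3.23/104.54 = 0.107 − 0.03090 = 0.07610

7.61%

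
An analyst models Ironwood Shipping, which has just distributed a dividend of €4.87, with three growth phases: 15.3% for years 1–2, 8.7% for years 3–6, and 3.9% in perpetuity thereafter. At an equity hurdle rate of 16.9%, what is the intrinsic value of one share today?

Three-stage DDM. Project D₁…D_6; terminal Gordon value at t=6 with g = 0.039; discount at r = 0.169.
D_1 = 5.6151
D_2 = 6.4742
D_3 = 7.0375
D_4 = 7.6497
D_5 = 8.3153
D_6 = 9.0387
TV_6 = 9.3912/(0.169−0.039) = 72.2400
P₀ = Σ Dₜ/(1+r)ᵗ + TV_6/(1+r)^6 = 53.7000

€53.70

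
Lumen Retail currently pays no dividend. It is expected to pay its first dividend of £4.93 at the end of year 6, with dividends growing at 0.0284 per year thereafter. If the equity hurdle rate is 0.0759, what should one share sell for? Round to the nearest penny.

Deferred-dividend DDM. At t=5 the remaining stream is a growing perpetuity with first payment D_6 = 4.93.
V_5 = D_6/(r−g) = 4.93/(0.0759−0.0284) = 103.7895
P₀ = V_5/(1+r)^5 = 103.7895/(1+0.0759)^5 = 71.9936

£71.99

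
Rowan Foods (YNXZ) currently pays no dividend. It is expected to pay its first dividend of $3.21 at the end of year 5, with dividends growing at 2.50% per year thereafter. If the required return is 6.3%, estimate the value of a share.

Deferred-dividend DDM. At t=4 the remaining stream is a growing perpetuity with first payment D_5 = 3.21.
V_4 = D_5/(r−g) = 3.21/(0.063−0.025) = 84.4737
P₀ = V_4/(1+r)^4 = 84.4737/(1+0.063)^4 = 66.1589

$66.16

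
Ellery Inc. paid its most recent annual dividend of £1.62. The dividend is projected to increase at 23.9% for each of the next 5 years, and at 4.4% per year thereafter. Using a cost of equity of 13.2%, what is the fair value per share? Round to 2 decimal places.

£40.90

Two-stage DDM. Project D₁…D_5 at 0.239, terminal growth 0.044, discount at r = 0.132.
D_1 = 2.0072
D_2 = 2.4869
D_3 = 3.0813
D_4 = 3.8177
D_5 = 4.7301
Terminal value at t=5: TV = D_6/(r−g) = 4.9382/(0.132−0.044) = 56.1163
P₀ = 2.0072/(1+0.132)^1 + 2.4869/(1+0.132)^2 + 3.0813/(1+0.132)^3 + 3.8177/(1+0.132)^4 + 4.7301/(1+0.132)^5 + 56.1163/(1+0.132)^5 = 40.8973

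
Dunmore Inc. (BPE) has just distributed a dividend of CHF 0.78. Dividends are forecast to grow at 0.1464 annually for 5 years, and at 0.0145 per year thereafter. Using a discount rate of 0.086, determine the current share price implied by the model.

Two-stage DDM. Project D₁…D_5 at 0.1464, terminal growth 0.0145, discount at r = 0.086.
D_1 = 0.8942
D_2 = 1.0251
D_3 = 1.1752
D_4 = 1.3472
D_5 = 1.5445
Terminal value at t=5: TV = D_6/(r−g) = 1.5669/(0.086−0.0145) = 21.9140
P₀ = 0.8942/(1+0.086)^1 + 1.0251/(1+0.086)^2 + 1.1752/(1+0.086)^3 + 1.3472/(1+0.086)^4 + 1.5445/(1+0.086)^5 + 21.9140/(1+0.086)^5 = 19.1079

CHF 19.11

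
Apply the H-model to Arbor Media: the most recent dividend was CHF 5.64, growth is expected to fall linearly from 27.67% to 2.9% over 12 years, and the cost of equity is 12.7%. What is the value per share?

CHF 144.75

H-model: P₀ = D₀[(1+g_L) + H(g_S−g_L)]/(r−g_L), with H = 12/2 = 6.
P₀ = 5.64 × [(1+0.029) + 6×(0.2767−0.029)] / (0.127−0.029)
   = 5.64 × 2.5152 / 0.098 = 144.7523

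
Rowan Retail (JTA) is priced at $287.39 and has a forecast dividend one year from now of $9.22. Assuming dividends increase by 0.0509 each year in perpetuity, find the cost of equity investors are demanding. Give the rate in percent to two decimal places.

Rearranging the constant-growth DDM: r = D₁/P₀ + g.
r = 9.2200 / 287.39 + 0.0509 = 0.03208 + 0.0509 = 0.08298

8.30%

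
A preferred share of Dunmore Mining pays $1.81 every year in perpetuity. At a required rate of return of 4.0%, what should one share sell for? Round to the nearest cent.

$45.25

Zero-growth DDM (perpetuity): P₀ = D/r = 1.81 / 0.04 = 45.2500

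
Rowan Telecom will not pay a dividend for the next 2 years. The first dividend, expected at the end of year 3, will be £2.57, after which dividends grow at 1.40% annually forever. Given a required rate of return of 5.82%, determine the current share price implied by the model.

£51.92

Deferred-dividend DDM. At t=2 the remaining stream is a growing perpetuity with first payment D_3 = 2.57.
V_2 = D_3/(r−g) = 2.57/(0.0582−0.014) = 58.1448
P₀ = V_2/(1+r)^2 = 58.1448/(1+0.0582)^2 = 51.9249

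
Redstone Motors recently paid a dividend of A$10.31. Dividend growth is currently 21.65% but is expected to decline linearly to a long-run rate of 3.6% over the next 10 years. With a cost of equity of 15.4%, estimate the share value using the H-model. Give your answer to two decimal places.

H-model: P₀ = D₀[(1+g_L) + H(g_S−g_L)]/(r−g_L), with H = 10/2 = 5.
P₀ = 10.31 × [(1+0.036) + 5×(0.2165−0.036)] / (0.154−0.036)
   = 10.31 × 1.9385 / 0.118 = 169.3723

A$169.37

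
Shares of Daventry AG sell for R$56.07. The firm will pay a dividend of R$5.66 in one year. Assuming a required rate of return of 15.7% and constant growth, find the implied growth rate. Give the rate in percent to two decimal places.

5.61%

From P₀ = D₁/(r − g), the implied growth is g = r − D₁/P₀.
g = 0.157 − 5.66/56.07 = 0.157 − 0.10095 = 0.05605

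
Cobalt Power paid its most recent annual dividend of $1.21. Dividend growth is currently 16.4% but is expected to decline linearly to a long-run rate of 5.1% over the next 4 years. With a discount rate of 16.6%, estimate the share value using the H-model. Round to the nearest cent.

H-model: P₀ = D₀[(1+g_L) + H(g_S−g_L)]/(r−g_L), with H = 4/2 = 2.
P₀ = 1.21 × [(1+0.051) + 2×(0.164−0.051)] / (0.166−0.051)
   = 1.21 × 1.2770 / 0.115 = 13.4363

$13.44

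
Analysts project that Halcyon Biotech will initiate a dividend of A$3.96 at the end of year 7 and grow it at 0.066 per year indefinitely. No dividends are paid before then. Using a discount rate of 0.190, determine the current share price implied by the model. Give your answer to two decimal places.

A$11.25

Deferred-dividend DDM. At t=6 the remaining stream is a growing perpetuity with first payment D_7 = 3.96.
V_6 = D_7/(r−g) = 3.96/(0.19−0.066) = 31.9355
P₀ = V_6/(1+r)^6 = 31.9355/(1+0.19)^6 = 11.2458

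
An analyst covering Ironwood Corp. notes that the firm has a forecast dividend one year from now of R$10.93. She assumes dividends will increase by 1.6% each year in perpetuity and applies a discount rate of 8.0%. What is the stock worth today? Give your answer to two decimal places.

Gordon growth model: P₀ = D₁/(r − g), with D₁ = 10.93 given directly.
P₀ = 10.9300 / (0.08 − 0.016) = 10.9300 / 0.064 = 170.7812

R$170.78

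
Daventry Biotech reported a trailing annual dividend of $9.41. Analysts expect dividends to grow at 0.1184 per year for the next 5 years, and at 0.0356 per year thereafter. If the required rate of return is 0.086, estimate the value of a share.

Two-stage DDM. Project D₁…D_5 at 0.1184, terminal growth 0.0356, discount at r = 0.086.
D_1 = 10.5241
D_2 = 11.7702
D_3 = 13.1638
D_4 = 14.7224
D_5 = 16.4655
Terminal value at t=5: TV = D_6/(r−g) = 17.0517/(0.086−0.0356) = 338.3272
P₀ = 10.5241/(1+0.086)^1 + 11.7702/(1+0.086)^2 + 13.1638/(1+0.086)^3 + 14.7224/(1+0.086)^4 + 16.4655/(1+0.086)^5 + 338.3272/(1+0.086)^5 = 275.4014

$275.40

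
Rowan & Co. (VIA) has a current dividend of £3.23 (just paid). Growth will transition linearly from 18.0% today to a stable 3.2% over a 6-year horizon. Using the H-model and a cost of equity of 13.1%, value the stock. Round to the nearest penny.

H-model: P₀ = D₀[(1+g_L) + H(g_S−g_L)]/(r−g_L), with H = 6/2 = 3.
P₀ = 3.23 × [(1+0.032) + 3×(0.18−0.032)] / (0.131−0.032)
   = 3.23 × 1.4760 / 0.099 = 48.1564

£48.16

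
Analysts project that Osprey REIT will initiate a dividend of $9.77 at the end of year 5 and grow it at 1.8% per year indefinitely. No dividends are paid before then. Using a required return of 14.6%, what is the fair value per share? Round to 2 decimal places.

$44.25

Deferred-dividend DDM. At t=4 the remaining stream is a growing perpetuity with first payment D_5 = 9.77.
V_4 = D_5/(r−g) = 9.77/(0.146−0.018) = 76.3281
P₀ = V_4/(1+r)^4 = 76.3281/(1+0.146)^4 = 44.2533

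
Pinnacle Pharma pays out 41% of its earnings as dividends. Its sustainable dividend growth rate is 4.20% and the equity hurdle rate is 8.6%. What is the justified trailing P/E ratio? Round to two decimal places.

Justified trailing P/E = b(1+g)/(r−g) = 0.41×(1+0.042)/(0.086−0.042) = 9.7095

9.71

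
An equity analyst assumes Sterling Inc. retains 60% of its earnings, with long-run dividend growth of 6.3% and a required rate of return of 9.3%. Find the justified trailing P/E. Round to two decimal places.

14.17

Payout ratio b = 1 − 0.60 = 0.40.
Justified trailing P/E = b(1+g)/(r−g) = 0.40×(1+0.063)/(0.093−0.063) = 14.1733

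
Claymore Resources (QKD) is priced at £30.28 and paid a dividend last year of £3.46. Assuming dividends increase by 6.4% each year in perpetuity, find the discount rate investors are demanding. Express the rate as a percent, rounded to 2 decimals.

18.56%

Rearranging the constant-growth DDM: r = D₁/P₀ + g.
D₁ = 3.46 × (1 + 0.064) = 3.6814.
r = 3.6814 / 30.28 + 0.064 = 0.12158 + 0.064 = 0.18558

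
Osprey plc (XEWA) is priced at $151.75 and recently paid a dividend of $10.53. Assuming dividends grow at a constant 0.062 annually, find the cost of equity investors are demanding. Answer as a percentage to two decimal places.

Rearranging the constant-growth DDM: r = D₁/P₀ + g.
D₁ = 10.53 × (1 + 0.062) = 11.1829.
r = 11.1829 / 151.75 + 0.062 = 0.07369 + 0.062 = 0.13569

13.57%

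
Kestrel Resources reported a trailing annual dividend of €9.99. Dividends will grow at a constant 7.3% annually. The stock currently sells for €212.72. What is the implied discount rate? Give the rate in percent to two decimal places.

12.34%

Rearranging the constant-growth DDM: r = D₁/P₀ + g.
D₁ = 9.99 × (1 + 0.073) = 10.7193.
r = 10.7193 / 212.72 + 0.073 = 0.05039 + 0.073 = 0.12339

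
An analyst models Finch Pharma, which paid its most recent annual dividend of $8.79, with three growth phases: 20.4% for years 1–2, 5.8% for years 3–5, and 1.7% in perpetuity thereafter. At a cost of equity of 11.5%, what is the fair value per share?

$138.32

Three-stage DDM. Project D₁…D_5; terminal Gordon value at t=5 with g = 0.017; discount at r = 0.115.
D_1 = 10.5832
D_2 = 12.7421
D_3 = 13.4812
D_4 = 14.2631
D_5 = 15.0903
TV_5 = 15.3469/(0.115−0.017) = 156.6007
P₀ = Σ Dₜ/(1+r)ᵗ + TV_5/(1+r)^5 = 138.3204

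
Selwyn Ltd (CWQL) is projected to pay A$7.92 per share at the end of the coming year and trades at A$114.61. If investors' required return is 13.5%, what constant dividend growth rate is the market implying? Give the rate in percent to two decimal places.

From P₀ = D₁/(r − g), the implied growth is g = r − D₁/P₀.
g = 0.135 − 7.92/114.61 = 0.135 − 0.06910 = 0.06590

6.59%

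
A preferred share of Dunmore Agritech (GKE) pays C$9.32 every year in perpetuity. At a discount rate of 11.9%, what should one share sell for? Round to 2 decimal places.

C$78.32

Zero-growth DDM (perpetuity): P₀ = D/r = 9.32 / 0.119 = 78.3193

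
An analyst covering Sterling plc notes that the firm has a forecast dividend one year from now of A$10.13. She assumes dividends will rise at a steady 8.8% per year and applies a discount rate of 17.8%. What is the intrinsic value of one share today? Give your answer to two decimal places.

A$112.56

Gordon growth model: P₀ = D₁/(r − g), with D₁ = 10.13 given directly.
P₀ = 10.1300 / (0.178 − 0.088) = 10.1300 / 0.09 = 112.5556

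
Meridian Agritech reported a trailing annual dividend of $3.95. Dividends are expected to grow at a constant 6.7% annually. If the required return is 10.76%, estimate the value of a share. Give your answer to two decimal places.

Gordon growth model: P₀ = D₁/(r − g). D₁ = 3.95 × (1 + 0.067) = 4.2146.
P₀ = 4.2146 / (0.1076 − 0.067) = 4.2146 / 0.0406 = 103.8091

$103.81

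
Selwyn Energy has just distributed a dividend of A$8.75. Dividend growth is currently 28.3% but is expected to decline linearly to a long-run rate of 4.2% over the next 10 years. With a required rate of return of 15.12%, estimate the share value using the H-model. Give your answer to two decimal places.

H-model: P₀ = D₀[(1+g_L) + H(g_S−g_L)]/(r−g_L), with H = 10/2 = 5.
P₀ = 8.75 × [(1+0.042) + 5×(0.283−0.042)] / (0.1512−0.042)
   = 8.75 × 2.2470 / 0.1092 = 180.0481

A$180.05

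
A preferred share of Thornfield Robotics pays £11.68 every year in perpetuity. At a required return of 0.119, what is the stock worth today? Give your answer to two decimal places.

£98.15

Zero-growth DDM (perpetuity): P₀ = D/r = 11.68 / 0.119 = 98.1513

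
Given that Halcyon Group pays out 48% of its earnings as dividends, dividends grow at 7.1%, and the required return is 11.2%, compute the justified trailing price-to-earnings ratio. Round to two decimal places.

12.54

Justified trailing P/E = b(1+g)/(r−g) = 0.48×(1+0.071)/(0.112−0.071) = 12.5385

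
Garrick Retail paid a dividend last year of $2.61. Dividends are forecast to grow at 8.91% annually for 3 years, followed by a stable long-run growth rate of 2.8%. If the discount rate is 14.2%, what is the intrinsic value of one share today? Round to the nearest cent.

Two-stage DDM. Project D₁…D_3 at 0.0891, terminal growth 0.028, discount at r = 0.142.
D_1 = 2.8426
D_2 = 3.0958
D_3 = 3.3717
Terminal value at t=3: TV = D_4/(r−g) = 3.4661/(0.142−0.028) = 30.4041
P₀ = 2.8426/(1+0.142)^1 + 3.0958/(1+0.142)^2 + 3.3717/(1+0.142)^3 + 30.4041/(1+0.142)^3 = 27.5410

$27.54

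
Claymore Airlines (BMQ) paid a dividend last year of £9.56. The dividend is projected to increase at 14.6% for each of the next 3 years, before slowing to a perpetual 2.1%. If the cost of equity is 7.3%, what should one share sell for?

Two-stage DDM. Project D₁…D_3 at 0.146, terminal growth 0.021, discount at r = 0.073.
D_1 = 10.9558
D_2 = 12.5553
D_3 = 14.3884
Terminal value at t=3: TV = D_4/(r−g) = 14.6905/(0.073−0.021) = 282.5102
P₀ = 10.9558/(1+0.073)^1 + 12.5553/(1+0.073)^2 + 14.3884/(1+0.073)^3 + 282.5102/(1+0.073)^3 = 261.4460

£261.45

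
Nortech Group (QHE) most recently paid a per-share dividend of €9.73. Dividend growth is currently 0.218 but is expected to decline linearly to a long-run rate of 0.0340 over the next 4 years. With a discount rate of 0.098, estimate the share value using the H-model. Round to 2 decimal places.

H-model: P₀ = D₀[(1+g_L) + H(g_S−g_L)]/(r−g_L), with H = 4/2 = 2.
P₀ = 9.73 × [(1+0.034) + 2×(0.218−0.034)] / (0.098−0.034)
   = 9.73 × 1.4020 / 0.064 = 213.1478

€213.15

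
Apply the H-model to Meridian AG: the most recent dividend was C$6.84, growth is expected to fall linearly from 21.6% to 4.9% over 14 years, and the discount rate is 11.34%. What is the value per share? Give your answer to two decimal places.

H-model: P₀ = D₀[(1+g_L) + H(g_S−g_L)]/(r−g_L), with H = 14/2 = 7.
P₀ = 6.84 × [(1+0.049) + 7×(0.216−0.049)] / (0.1134−0.049)
   = 6.84 × 2.2180 / 0.0644 = 235.5764

C$235.58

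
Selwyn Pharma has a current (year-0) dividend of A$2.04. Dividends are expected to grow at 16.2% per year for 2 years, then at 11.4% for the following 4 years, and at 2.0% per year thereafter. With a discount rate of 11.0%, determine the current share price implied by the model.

A$39.10

Three-stage DDM. Project D₁…D_6; terminal Gordon value at t=6 with g = 0.02; discount at r = 0.11.
D_1 = 2.3705
D_2 = 2.7545
D_3 = 3.0685
D_4 = 3.4183
D_5 = 3.8080
D_6 = 4.2421
TV_6 = 4.3270/(0.11−0.02) = 48.0774
P₀ = Σ Dₜ/(1+r)ᵗ + TV_6/(1+r)^6 = 39.0986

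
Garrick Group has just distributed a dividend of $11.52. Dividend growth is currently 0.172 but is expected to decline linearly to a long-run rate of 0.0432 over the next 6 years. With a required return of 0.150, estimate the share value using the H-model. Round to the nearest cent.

$154.20

H-model: P₀ = D₀[(1+g_L) + H(g_S−g_L)]/(r−g_L), with H = 6/2 = 3.
P₀ = 11.52 × [(1+0.0432) + 3×(0.172−0.0432)] / (0.15−0.0432)
   = 11.52 × 1.4296 / 0.1068 = 154.2040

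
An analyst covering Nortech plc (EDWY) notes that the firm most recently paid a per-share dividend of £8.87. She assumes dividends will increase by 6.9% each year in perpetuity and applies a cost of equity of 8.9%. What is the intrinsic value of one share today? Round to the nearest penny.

Gordon growth model: P₀ = D₁/(r − g). D₁ = 8.87 × (1 + 0.069) = 9.4820.
P₀ = 9.4820 / (0.089 − 0.069) = 9.4820 / 0.02 = 474.1015

£474.10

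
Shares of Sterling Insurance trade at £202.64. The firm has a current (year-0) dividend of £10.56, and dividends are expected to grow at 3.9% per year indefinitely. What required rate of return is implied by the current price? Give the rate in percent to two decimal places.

Rearranging the constant-growth DDM: r = D₁/P₀ + g.
D₁ = 10.56 × (1 + 0.039) = 10.9718.
r = 10.9718 / 202.64 + 0.039 = 0.05414 + 0.039 = 0.09314

9.31%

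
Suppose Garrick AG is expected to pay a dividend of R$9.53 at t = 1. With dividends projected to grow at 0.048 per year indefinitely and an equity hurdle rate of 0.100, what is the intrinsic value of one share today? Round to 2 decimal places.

Gordon growth model: P₀ = D₁/(r − g), with D₁ = 9.53 given directly.
P₀ = 9.5300 / (0.1 − 0.048) = 9.5300 / 0.052 = 183.2692

R$183.27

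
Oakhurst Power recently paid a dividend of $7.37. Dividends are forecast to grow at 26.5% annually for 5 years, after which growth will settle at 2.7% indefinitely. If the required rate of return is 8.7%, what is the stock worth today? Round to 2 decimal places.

Two-stage DDM. Project D₁…D_5 at 0.265, terminal growth 0.027, discount at r = 0.087.
D_1 = 9.3231
D_2 = 11.7937
D_3 = 14.9190
D_4 = 18.8725
D_5 = 23.8737
Terminal value at t=5: TV = D_6/(r−g) = 24.5183/(0.087−0.027) = 408.6385
P₀ = 9.3231/(1+0.087)^1 + 11.7937/(1+0.087)^2 + 14.9190/(1+0.087)^3 + 18.8725/(1+0.087)^4 + 23.8737/(1+0.087)^5 + 408.6385/(1+0.087)^5 = 328.6958

$328.70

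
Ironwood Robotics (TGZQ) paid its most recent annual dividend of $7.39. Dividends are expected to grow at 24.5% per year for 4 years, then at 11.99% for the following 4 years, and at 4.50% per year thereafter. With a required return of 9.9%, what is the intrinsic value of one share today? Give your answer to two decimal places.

Three-stage DDM. Project D₁…D_8; terminal Gordon value at t=8 with g = 0.045; discount at r = 0.099.
D_1 = 9.2005
D_2 = 11.4547
D_3 = 14.2611
D_4 = 17.7550
D_5 = 19.8839
D_6 = 22.2680
D_7 = 24.9379
D_8 = 27.9279
TV_8 = 29.1847/(0.099−0.045) = 540.4573
P₀ = Σ Dₜ/(1+r)ᵗ + TV_8/(1+r)^8 = 345.7827

$345.78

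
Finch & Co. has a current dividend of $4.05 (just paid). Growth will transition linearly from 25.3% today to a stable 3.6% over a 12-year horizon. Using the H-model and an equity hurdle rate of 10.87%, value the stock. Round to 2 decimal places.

H-model: P₀ = D₀[(1+g_L) + H(g_S−g_L)]/(r−g_L), with H = 12/2 = 6.
P₀ = 4.05 × [(1+0.036) + 6×(0.253−0.036)] / (0.1087−0.036)
   = 4.05 × 2.3380 / 0.0727 = 130.2462

$130.25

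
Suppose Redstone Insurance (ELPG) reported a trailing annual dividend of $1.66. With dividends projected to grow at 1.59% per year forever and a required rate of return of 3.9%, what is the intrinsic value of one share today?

$73.00

Gordon growth model: P₀ = D₁/(r − g). D₁ = 1.66 × (1 + 0.0159) = 1.6864.
P₀ = 1.6864 / (0.039 − 0.0159) = 1.6864 / 0.0231 = 73.0041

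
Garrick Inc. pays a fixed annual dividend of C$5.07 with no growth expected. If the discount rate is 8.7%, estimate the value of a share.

Zero-growth DDM (perpetuity): P₀ = D/r = 5.07 / 0.087 = 58.2759

C$58.28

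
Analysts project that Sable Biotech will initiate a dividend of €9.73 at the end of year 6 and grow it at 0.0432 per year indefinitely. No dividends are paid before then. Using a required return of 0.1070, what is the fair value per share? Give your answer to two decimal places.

Deferred-dividend DDM. At t=5 the remaining stream is a growing perpetuity with first payment D_6 = 9.73.
V_5 = D_6/(r−g) = 9.73/(0.107−0.0432) = 152.5078
P₀ = V_5/(1+r)^5 = 152.5078/(1+0.107)^5 = 91.7390

€91.74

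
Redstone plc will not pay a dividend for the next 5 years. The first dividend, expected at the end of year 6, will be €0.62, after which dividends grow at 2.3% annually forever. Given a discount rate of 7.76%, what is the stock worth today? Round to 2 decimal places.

€7.81

Deferred-dividend DDM. At t=5 the remaining stream is a growing perpetuity with first payment D_6 = 0.62.
V_5 = D_6/(r−g) = 0.62/(0.0776−0.023) = 11.3553
P₀ = V_5/(1+r)^5 = 11.3553/(1+0.0776)^5 = 7.8147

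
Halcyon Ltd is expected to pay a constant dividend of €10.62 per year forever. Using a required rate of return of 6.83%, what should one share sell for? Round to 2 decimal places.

€155.49

Zero-growth DDM (perpetuity): P₀ = D/r = 10.62 / 0.0683 = 155.4905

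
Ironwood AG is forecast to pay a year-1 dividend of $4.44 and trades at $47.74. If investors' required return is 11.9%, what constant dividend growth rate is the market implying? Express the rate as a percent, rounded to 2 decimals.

2.60%

From P₀ = D₁/(r − g), the implied growth is g = r − D₁/P₀.
g = 0.119 − 4.44/47.74 = 0.119 − 0.09300 = 0.02600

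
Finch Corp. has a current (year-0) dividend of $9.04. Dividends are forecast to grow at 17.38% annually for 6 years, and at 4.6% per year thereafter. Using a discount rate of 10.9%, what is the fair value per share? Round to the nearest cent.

Two-stage DDM. Project D₁…D_6 at 0.1738, terminal growth 0.046, discount at r = 0.109.
D_1 = 10.6112
D_2 = 12.4554
D_3 = 14.6201
D_4 = 17.1611
D_5 = 20.1437
D_6 = 23.6447
Terminal value at t=6: TV = D_7/(r−g) = 24.7323/(0.109−0.046) = 392.5764
P₀ = 10.6112/(1+0.109)^1 + 12.4554/(1+0.109)^2 + 14.6201/(1+0.109)^3 + 17.1611/(1+0.109)^4 + 20.1437/(1+0.109)^5 + 23.6447/(1+0.109)^6 + 392.5764/(1+0.109)^6 = 277.5037

$277.50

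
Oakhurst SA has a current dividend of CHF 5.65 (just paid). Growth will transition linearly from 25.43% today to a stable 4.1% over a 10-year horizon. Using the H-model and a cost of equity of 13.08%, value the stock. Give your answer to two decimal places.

H-model: P₀ = D₀[(1+g_L) + H(g_S−g_L)]/(r−g_L), with H = 10/2 = 5.
P₀ = 5.65 × [(1+0.041) + 5×(0.2543−0.041)] / (0.1308−0.041)
   = 5.65 × 2.1075 / 0.0898 = 132.5988

CHF 132.60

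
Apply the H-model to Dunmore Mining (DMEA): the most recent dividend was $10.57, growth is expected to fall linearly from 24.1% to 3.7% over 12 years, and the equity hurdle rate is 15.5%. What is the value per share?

$202.53

H-model: P₀ = D₀[(1+g_L) + H(g_S−g_L)]/(r−g_L), with H = 12/2 = 6.
P₀ = 10.57 × [(1+0.037) + 6×(0.241−0.037)] / (0.155−0.037)
   = 10.57 × 2.2610 / 0.118 = 202.5319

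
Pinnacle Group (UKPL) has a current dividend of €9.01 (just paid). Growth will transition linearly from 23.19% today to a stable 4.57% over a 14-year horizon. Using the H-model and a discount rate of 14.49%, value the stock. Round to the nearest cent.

€213.36

H-model: P₀ = D₀[(1+g_L) + H(g_S−g_L)]/(r−g_L), with H = 14/2 = 7.
P₀ = 9.01 × [(1+0.0457) + 7×(0.2319−0.0457)] / (0.1449−0.0457)
   = 9.01 × 2.3491 / 0.0992 = 213.3608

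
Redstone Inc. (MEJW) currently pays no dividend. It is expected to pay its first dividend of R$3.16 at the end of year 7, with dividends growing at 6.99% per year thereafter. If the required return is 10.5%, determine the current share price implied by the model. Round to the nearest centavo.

Deferred-dividend DDM. At t=6 the remaining stream is a growing perpetuity with first payment D_7 = 3.16.
V_6 = D_7/(r−g) = 3.16/(0.105−0.0699) = 90.0285
P₀ = V_6/(1+r)^6 = 90.0285/(1+0.105)^6 = 49.4546

R$49.45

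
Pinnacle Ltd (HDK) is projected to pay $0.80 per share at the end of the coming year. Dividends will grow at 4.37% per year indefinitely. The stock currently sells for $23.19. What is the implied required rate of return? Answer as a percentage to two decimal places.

Rearranging the constant-growth DDM: r = D₁/P₀ + g.
r = 0.8000 / 23.19 + 0.0437 = 0.03450 + 0.0437 = 0.07820

7.82%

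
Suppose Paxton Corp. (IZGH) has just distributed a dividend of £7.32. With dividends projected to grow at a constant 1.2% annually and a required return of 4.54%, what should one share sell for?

Gordon growth model: P₀ = D₁/(r − g). D₁ = 7.32 × (1 + 0.012) = 7.4078.
P₀ = 7.4078 / (0.0454 − 0.012) = 7.4078 / 0.0334 = 221.7916

£221.79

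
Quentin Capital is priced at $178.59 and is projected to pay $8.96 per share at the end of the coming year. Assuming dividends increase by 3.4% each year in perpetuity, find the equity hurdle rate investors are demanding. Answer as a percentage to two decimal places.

8.42%

Rearranging the constant-growth DDM: r = D₁/P₀ + g.
r = 8.9600 / 178.59 + 0.034 = 0.05017 + 0.034 = 0.08417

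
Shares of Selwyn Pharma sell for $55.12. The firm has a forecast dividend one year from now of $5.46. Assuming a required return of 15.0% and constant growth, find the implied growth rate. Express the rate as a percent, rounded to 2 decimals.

From P₀ = D₁/(r − g), the implied growth is g = r − D₁/P₀.
g = 0.15 − 5.46/55.12 = 0.15 − 0.09906 = 0.05094

5.09%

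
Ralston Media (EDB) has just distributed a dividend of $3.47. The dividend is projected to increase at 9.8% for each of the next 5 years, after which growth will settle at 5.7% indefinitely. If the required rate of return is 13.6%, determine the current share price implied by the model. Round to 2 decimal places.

$54.85

Two-stage DDM. Project D₁…D_5 at 0.098, terminal growth 0.057, discount at r = 0.136.
D_1 = 3.8101
D_2 = 4.1834
D_3 = 4.5934
D_4 = 5.0436
D_5 = 5.5378
Terminal value at t=5: TV = D_6/(r−g) = 5.8535/(0.136−0.057) = 74.0950
P₀ = 3.8101/(1+0.136)^1 + 4.1834/(1+0.136)^2 + 4.5934/(1+0.136)^3 + 5.0436/(1+0.136)^4 + 5.5378/(1+0.136)^5 + 74.0950/(1+0.136)^5 = 54.8496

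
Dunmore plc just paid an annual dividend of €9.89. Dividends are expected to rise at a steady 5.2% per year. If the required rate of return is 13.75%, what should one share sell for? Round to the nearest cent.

Gordon growth model: P₀ = D₁/(r − g). D₁ = 9.89 × (1 + 0.052) = 10.4043.
P₀ = 10.4043 / (0.1375 − 0.052) = 10.4043 / 0.0855 = 121.6875

€121.69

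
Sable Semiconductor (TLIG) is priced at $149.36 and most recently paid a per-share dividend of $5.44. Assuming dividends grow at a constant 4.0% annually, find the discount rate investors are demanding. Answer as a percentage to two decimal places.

7.79%

Rearranging the constant-growth DDM: r = D₁/P₀ + g.
D₁ = 5.44 × (1 + 0.04) = 5.6576.
r = 5.6576 / 149.36 + 0.04 = 0.03788 + 0.04 = 0.07788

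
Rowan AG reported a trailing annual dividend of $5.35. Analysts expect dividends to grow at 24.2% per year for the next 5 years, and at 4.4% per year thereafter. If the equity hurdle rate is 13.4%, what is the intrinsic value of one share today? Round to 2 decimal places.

$133.24

Two-stage DDM. Project D₁…D_5 at 0.242, terminal growth 0.044, discount at r = 0.134.
D_1 = 6.6447
D_2 = 8.2527
D_3 = 10.2499
D_4 = 12.7303
D_5 = 15.8111
Terminal value at t=5: TV = D_6/(r−g) = 16.5068/(0.134−0.044) = 183.4086
P₀ = 6.6447/(1+0.134)^1 + 8.2527/(1+0.134)^2 + 10.2499/(1+0.134)^3 + 12.7303/(1+0.134)^4 + 15.8111/(1+0.134)^5 + 183.4086/(1+0.134)^5 = 133.2389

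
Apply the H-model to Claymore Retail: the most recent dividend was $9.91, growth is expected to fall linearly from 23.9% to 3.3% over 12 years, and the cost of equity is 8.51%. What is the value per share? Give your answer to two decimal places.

$431.59

H-model: P₀ = D₀[(1+g_L) + H(g_S−g_L)]/(r−g_L), with H = 12/2 = 6.
P₀ = 9.91 × [(1+0.033) + 6×(0.239−0.033)] / (0.0851−0.033)
   = 9.91 × 2.2690 / 0.0521 = 431.5891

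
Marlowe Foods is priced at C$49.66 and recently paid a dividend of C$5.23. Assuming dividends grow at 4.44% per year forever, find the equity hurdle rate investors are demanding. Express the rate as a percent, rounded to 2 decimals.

Rearranging the constant-growth DDM: r = D₁/P₀ + g.
D₁ = 5.23 × (1 + 0.0444) = 5.4622.
r = 5.4622 / 49.66 + 0.0444 = 0.10999 + 0.0444 = 0.15439

15.44%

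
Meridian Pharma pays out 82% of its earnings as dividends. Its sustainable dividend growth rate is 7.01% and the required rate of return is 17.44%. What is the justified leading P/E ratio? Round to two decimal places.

Justified leading P/E = b/(r−g) = 0.82/(0.1744−0.0701) = 7.8619

7.86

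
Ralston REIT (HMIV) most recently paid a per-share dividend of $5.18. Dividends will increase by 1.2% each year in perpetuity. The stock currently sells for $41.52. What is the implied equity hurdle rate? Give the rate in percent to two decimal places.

13.83%

Rearranging the constant-growth DDM: r = D₁/P₀ + g.
D₁ = 5.18 × (1 + 0.012) = 5.2422.
r = 5.2422 / 41.52 + 0.012 = 0.12626 + 0.012 = 0.13826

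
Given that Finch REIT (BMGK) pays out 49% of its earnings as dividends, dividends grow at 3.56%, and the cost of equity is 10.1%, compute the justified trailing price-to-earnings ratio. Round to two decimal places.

7.76

Justified trailing P/E = b(1+g)/(r−g) = 0.49×(1+0.0356)/(0.101−0.0356) = 7.7591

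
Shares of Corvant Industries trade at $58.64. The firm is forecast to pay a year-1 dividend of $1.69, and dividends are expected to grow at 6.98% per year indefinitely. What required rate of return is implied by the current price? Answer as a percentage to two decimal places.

Rearranging the constant-growth DDM: r = D₁/P₀ + g.
r = 1.6900 / 58.64 + 0.0698 = 0.02882 + 0.0698 = 0.09862

9.86%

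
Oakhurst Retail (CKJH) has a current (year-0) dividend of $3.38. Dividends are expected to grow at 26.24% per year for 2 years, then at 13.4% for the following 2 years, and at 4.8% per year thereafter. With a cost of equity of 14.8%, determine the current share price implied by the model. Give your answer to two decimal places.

Three-stage DDM. Project D₁…D_4; terminal Gordon value at t=4 with g = 0.048; discount at r = 0.148.
D_1 = 4.2669
D_2 = 5.3865
D_3 = 6.1083
D_4 = 6.9269
TV_4 = 7.2594/(0.148−0.048) = 72.5936
P₀ = Σ Dₜ/(1+r)ᵗ + TV_4/(1+r)^4 = 57.6251

$57.63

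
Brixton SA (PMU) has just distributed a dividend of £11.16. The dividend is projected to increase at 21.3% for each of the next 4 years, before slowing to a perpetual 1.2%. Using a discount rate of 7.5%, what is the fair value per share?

Two-stage DDM. Project D₁…D_4 at 0.213, terminal growth 0.012, discount at r = 0.075.
D_1 = 13.5371
D_2 = 16.4205
D_3 = 19.9180
D_4 = 24.1606
Terminal value at t=4: TV = D_5/(r−g) = 24.4505/(0.075−0.012) = 388.1033
P₀ = 13.5371/(1+0.075)^1 + 16.4205/(1+0.075)^2 + 19.9180/(1+0.075)^3 + 24.1606/(1+0.075)^4 + 388.1033/(1+0.075)^4 = 351.5385

£351.54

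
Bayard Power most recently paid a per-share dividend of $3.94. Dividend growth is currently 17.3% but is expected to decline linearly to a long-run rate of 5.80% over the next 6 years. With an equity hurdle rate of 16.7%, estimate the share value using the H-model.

$50.71

H-model: P₀ = D₀[(1+g_L) + H(g_S−g_L)]/(r−g_L), with H = 6/2 = 3.
P₀ = 3.94 × [(1+0.058) + 3×(0.173−0.058)] / (0.167−0.058)
   = 3.94 × 1.4030 / 0.109 = 50.7139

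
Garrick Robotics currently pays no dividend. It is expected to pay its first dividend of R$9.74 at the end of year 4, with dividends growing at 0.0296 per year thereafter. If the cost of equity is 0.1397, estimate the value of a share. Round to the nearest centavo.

Deferred-dividend DDM. At t=3 the remaining stream is a growing perpetuity with first payment D_4 = 9.74.
V_3 = D_4/(r−g) = 9.74/(0.1397−0.0296) = 88.4650
P₀ = V_3/(1+r)^3 = 88.4650/(1+0.1397)^3 = 59.7585

R$59.76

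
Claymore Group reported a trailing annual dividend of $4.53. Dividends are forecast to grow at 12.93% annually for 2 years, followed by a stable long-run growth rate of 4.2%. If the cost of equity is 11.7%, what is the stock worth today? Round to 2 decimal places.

$73.54

Two-stage DDM. Project D₁…D_2 at 0.1293, terminal growth 0.042, discount at r = 0.117.
D_1 = 5.1157
D_2 = 5.7772
Terminal value at t=2: TV = D_3/(r−g) = 6.0198/(0.117−0.042) = 80.2645
P₀ = 5.1157/(1+0.117)^1 + 5.7772/(1+0.117)^2 + 80.2645/(1+0.117)^2 = 73.5407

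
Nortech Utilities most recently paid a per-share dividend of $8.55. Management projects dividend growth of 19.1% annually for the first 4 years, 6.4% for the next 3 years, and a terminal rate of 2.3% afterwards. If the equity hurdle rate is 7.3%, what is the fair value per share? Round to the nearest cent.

$341.89

Three-stage DDM. Project D₁…D_7; terminal Gordon value at t=7 with g = 0.023; discount at r = 0.073.
D_1 = 10.1831
D_2 = 12.1280
D_3 = 14.4445
D_4 = 17.2034
D_5 = 18.3044
D_6 = 19.4758
D_7 = 20.7223
TV_7 = 21.1989/(0.073−0.023) = 423.9783
P₀ = Σ Dₜ/(1+r)ᵗ + TV_7/(1+r)^7 = 341.8879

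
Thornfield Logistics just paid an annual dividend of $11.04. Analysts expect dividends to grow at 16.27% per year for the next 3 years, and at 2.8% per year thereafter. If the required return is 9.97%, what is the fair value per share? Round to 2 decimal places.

$224.14

Two-stage DDM. Project D₁…D_3 at 0.1627, terminal growth 0.028, discount at r = 0.0997.
D_1 = 12.8362
D_2 = 14.9247
D_3 = 17.3529
Terminal value at t=3: TV = D_4/(r−g) = 17.8388/(0.0997−0.028) = 248.7975
P₀ = 12.8362/(1+0.0997)^1 + 14.9247/(1+0.0997)^2 + 17.3529/(1+0.0997)^3 + 248.7975/(1+0.0997)^3 = 224.1401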